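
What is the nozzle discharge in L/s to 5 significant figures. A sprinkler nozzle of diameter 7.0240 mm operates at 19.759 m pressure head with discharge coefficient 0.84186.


Approach: apply the orifice equation, Q = Cd*A*sqrt(2*g*h), A = pi*(d/2)^2.
A = pi*(7.0240e-3/2)^2 = 3.874886e-05 m^2
Q = 0.84186 * 3.874886e-05 * sqrt(2*9.81*19.759) * 1000 = 0.64229 L/s
Therefore the nozzle discharge = 0.64229 L/s.


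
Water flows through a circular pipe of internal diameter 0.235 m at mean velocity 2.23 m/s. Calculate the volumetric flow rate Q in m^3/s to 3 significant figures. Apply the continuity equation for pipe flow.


Approach: apply the continuity equation for pipe flow, Q = A * v with A = pi*(D/2)^2.
A = pi*(0.235/2)^2 = 0.043374 m^2
Q = 0.043374 * 2.23 = 0.0967 m^3/s
Therefore the volumetric flow rate Q = 0.0967 m^3/s.


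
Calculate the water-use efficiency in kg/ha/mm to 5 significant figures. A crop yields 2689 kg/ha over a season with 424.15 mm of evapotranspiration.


Approach: apply the water-use efficiency ratio, WUE = yield/ET.
WUE = 2689 / 424.15 = 6.3397 kg/ha/mm
Therefore the water-use efficiency = 6.3397 kg/ha/mm.


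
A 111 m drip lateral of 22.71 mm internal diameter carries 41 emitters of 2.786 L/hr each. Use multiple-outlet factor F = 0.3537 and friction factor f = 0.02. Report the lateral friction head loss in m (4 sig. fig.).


Approach: apply Darcy-Weisbach with the multiple-outlet F-factor, Q = n*q/(3600*1000) m^3/s; v = Q/A; hf = F*f*(L/D)*(v^2/(2g)).
Q = 41*2.786/(3600*1000) = 3.17294e-05 m^3/s
A = pi*(22.71e-3/2)^2 = 4.05064e-04 m^2, so v = Q/A = 0.0783318 m/s
hf = 0.3537*0.02*(111/0.02271)*(0.0783318^2/(2*9.81)) = 0.01081 m
Therefore the lateral friction head loss = 0.01081 m.


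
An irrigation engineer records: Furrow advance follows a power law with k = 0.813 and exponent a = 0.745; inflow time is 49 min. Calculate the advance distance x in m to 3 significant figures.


Approach: apply the power-law advance function, x = k*t^a.
x = 0.813 * 49^0.745 = 14.8 m
Therefore the advance distance x = 14.8 m.


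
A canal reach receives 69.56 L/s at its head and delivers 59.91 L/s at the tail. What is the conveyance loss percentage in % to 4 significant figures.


Approach: apply the conveyance loss ratio, loss% = ((Q_head - Q_tail)/Q_head)*100.
loss = ((69.56 - 59.91)/69.56)*100 = 13.87 %
Therefore the conveyance loss percentage = 13.87 %.


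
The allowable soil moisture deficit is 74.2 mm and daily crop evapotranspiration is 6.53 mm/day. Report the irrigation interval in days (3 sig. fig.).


Approach: apply the irrigation interval relation, interval = SMD / ETc.
interval = 74.2 / 6.53 = 11.4 days
Therefore the irrigation interval = 11.4 days.


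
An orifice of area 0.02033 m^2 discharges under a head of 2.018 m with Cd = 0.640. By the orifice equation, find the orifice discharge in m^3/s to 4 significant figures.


Approach: apply the orifice equation, Q = Cd*A*sqrt(2*g*h).
Q = 0.640 * 0.02033 * sqrt(2*9.81*2.018) = 0.08187 m^3/s
Therefore the orifice discharge = 0.08187 m^3/s.


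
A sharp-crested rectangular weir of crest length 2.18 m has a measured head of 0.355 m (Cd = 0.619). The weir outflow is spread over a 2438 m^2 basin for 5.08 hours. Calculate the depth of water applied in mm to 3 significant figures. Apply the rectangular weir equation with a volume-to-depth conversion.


Approach: apply the rectangular weir equation with a volume-to-depth conversion, Q = (2/3)*Cd*L*sqrt(2g)*H^1.5; d = Q*t/A * 1000.
Step 1 — weir discharge:
  Q = (2/3)*0.619*2.18*sqrt(2*9.81)*0.355^1.5 = 0.84285 m^3/s
Step 2 — volume: V = 0.84285 * 5.08*3600 = 15414 m^3
Step 3 — depth: d = V/A * 1000 = 15414/2438 * 1000 = 6320 mm
Therefore the depth of water applied = 6320 mm.


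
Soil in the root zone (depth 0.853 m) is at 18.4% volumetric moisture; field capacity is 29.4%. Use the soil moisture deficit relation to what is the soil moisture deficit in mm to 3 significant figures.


Approach: apply the soil moisture deficit relation, SMD = (FC - theta)/100 * depth * 1000.
SMD = (29.4 - 18.4)/100 * 0.853 * 1000 = 93.8 mm
Therefore the soil moisture deficit = 93.8 mm.


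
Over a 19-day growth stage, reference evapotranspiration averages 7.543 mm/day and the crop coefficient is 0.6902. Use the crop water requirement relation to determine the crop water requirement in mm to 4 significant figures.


Approach: apply the crop water requirement relation, CWR = ET0 * Kc * days.
CWR = 7.543 * 0.6902 * 19 = 98.92 mm
Therefore the crop water requirement = 98.92 mm.


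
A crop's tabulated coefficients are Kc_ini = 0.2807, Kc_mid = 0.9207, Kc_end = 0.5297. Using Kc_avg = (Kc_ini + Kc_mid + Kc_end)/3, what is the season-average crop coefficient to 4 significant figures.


Kc_avg = (0.2807 + 0.9207 + 0.5297)/3 = 0.5770
Therefore the season-average crop coefficient = 0.5770.


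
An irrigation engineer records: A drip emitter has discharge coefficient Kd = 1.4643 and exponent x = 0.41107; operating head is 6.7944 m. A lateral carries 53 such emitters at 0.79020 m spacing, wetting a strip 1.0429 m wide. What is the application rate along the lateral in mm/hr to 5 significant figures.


Approach: apply the emitter equation with a lateral mass balance, q = Kd*h^x; Q = n*q; rate = Q/(n*spacing*width).
Step 1 — single emitter flow (q = Kd*h^x):
  q = 1.4643 * 6.7944^0.41107 = 3.218862 L/hr
Step 2 — total lateral flow: Q = 53 * 3.218862 = 170.5997 L/hr
Step 3 — wetted area: A = 53 * 0.79020 * 1.0429 = 43.67728 m^2
Step 4 — application rate: Q/A = 170.5997/43.67728 = 3.9059 mm/hr
Therefore the application rate along the lateral = 3.9059 mm/hr.


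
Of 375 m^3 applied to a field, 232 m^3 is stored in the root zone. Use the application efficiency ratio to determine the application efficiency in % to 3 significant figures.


Approach: apply the application efficiency ratio, Ea = (stored/applied)*100.
Ea = (232/375)*100 = 61.9 %
Therefore the application efficiency = 61.9 %.


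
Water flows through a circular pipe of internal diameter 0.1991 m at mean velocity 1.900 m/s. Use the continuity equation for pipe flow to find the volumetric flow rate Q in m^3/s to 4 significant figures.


Approach: apply the continuity equation for pipe flow, Q = A * v with A = pi*(D/2)^2.
A = pi*(0.1991/2)^2 = 0.0311338 m^2
Q = 0.0311338 * 1.900 = 0.05915 m^3/s
Therefore the volumetric flow rate Q = 0.05915 m^3/s.


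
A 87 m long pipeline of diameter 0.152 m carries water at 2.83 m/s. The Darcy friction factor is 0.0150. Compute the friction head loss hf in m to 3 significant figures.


Approach: apply the Darcy-Weisbach equation, hf = f*(L/D)*(v^2/(2g)).
hf = 0.0150 * (87/0.152) * (2.83^2 / (2*9.81))
hf = 3.50 m
Therefore the friction head loss hf = 3.50 m.


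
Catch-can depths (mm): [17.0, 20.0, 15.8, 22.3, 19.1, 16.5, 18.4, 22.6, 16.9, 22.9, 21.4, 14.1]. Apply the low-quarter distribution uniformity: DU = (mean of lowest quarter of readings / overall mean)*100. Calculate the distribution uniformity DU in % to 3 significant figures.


sorted lowest 3 of 12: [14.1, 15.8, 16.5] -> mean = 15.467 mm
overall mean = 18.917 mm
DU = (15.467/18.917)*100 = 81.8 %
Therefore the distribution uniformity DU = 81.8 %.


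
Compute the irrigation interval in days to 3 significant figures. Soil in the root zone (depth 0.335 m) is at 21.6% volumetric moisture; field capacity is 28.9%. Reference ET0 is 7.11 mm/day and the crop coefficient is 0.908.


Approach: apply soil-water budget scheduling, SMD = (FC-theta)/100*depth*1000; ETc = ET0*Kc; interval = SMD/ETc.
Step 1 — soil moisture deficit:
  SMD = (28.9 - 21.6)/100 * 0.335 * 1000 = 24.455 mm
Step 2 — daily crop ET (ETc = ET0*Kc):
  ETc = 7.11 * 0.908 = 6.4559 mm/day
Step 3 — irrigation interval (SMD/ETc):
  interval = 24.455 / 6.4559 = 3.79 days
Therefore the irrigation interval = 3.79 days.


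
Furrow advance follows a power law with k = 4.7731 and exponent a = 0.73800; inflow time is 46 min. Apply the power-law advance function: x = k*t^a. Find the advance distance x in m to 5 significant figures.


x = 4.7731 * 46^0.73800 = 80.522 m
Therefore the advance distance x = 80.522 m.


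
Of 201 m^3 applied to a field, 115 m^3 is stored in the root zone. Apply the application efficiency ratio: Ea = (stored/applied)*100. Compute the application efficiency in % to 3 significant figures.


Ea = (115/201)*100 = 57.2 %
Therefore the application efficiency = 57.2 %.


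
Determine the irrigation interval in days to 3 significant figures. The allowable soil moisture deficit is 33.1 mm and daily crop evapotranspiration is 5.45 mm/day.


Approach: apply the irrigation interval relation, interval = SMD / ETc.
interval = 33.1 / 5.45 = 6.07 days
Therefore the irrigation interval = 6.07 days.


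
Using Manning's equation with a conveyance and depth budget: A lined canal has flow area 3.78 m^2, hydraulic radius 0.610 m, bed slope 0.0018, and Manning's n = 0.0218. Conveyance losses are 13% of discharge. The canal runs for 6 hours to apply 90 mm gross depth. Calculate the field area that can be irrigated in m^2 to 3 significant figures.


Approach: apply Manning's equation with a conveyance and depth budget, Q = (1/n)*A*R^(2/3)*S^(1/2); Q_field = Q*(1-loss); Area = Q_field*t/(d/1000).
Step 1 — canal discharge (Manning's equation):
  Q = (1/0.0218) * 3.78 * 0.610^(2/3) * 0.0018^(1/2) = 5.2912 m^3/s
Step 2 — delivered flow: Q_field = 5.2912*(1 - 13/100) = 4.6034 m^3/s
Step 3 — volume delivered: V = 4.6034 * 6*3600 = 99433 m^3
Step 4 — area served: A = V / (depth/1000) = 99433 / 0.09 = 1100000 m^2
Therefore the field area that can be irrigated = 1100000 m^2.


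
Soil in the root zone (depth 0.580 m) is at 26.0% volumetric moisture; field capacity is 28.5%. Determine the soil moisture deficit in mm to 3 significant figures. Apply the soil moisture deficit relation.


Approach: apply the soil moisture deficit relation, SMD = (FC - theta)/100 * depth * 1000.
SMD = (28.5 - 26.0)/100 * 0.580 * 1000 = 14.5 mm
Therefore the soil moisture deficit = 14.5 mm.


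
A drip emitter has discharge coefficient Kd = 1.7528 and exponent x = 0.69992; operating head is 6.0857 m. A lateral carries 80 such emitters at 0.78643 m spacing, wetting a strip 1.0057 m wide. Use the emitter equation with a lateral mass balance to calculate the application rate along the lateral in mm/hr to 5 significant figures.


Approach: apply the emitter equation with a lateral mass balance, q = Kd*h^x; Q = n*q; rate = Q/(n*spacing*width).
Step 1 — single emitter flow (q = Kd*h^x):
  q = 1.7528 * 6.0857^0.69992 = 6.204217 L/hr
Step 2 — total lateral flow: Q = 80 * 6.204217 = 496.3374 L/hr
Step 3 — wetted area: A = 80 * 0.78643 * 1.0057 = 63.27301 m^2
Step 4 — application rate: Q/A = 496.3374/63.27301 = 7.8444 mm/hr
Therefore the application rate along the lateral = 7.8444 mm/hr.


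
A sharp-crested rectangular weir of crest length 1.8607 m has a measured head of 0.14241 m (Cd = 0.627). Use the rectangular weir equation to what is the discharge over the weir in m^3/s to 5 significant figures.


Approach: apply the rectangular weir equation, Q = (2/3)*Cd*L*sqrt(2g)*H^1.5.
Q = (2/3)*0.627*1.8607*sqrt(2*9.81)*0.14241^1.5 = 0.18515 m^3/s
Therefore the discharge over the weir = 0.18515 m^3/s.


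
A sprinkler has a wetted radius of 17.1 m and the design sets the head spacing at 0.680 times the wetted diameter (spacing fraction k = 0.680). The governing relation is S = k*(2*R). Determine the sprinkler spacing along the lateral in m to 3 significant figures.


S = 0.680 * (2 * 17.1) = 23.3 m
Therefore the sprinkler spacing along the lateral = 23.3 m.


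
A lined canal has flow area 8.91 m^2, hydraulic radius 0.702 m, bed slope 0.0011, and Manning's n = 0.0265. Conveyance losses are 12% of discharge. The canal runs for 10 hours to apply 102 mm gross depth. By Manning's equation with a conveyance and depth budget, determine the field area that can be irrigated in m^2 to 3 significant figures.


Approach: apply Manning's equation with a conveyance and depth budget, Q = (1/n)*A*R^(2/3)*S^(1/2); Q_field = Q*(1-loss); Area = Q_field*t/(d/1000).
Step 1 — canal discharge (Manning's equation):
  Q = (1/0.0265) * 8.91 * 0.702^(2/3) * 0.0011^(1/2) = 8.8082 m^3/s
Step 2 — delivered flow: Q_field = 8.8082*(1 - 12/100) = 7.7512 m^3/s
Step 3 — volume delivered: V = 7.7512 * 10*3600 = 279040 m^3
Step 4 — area served: A = V / (depth/1000) = 279040 / 0.102 = 2740000 m^2
Therefore the field area that can be irrigated = 2740000 m^2.


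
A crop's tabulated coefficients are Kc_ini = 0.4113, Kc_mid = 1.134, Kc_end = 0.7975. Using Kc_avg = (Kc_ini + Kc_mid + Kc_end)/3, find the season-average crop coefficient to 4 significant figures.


Kc_avg = (0.4113 + 1.134 + 0.7975)/3 = 0.7809
Therefore the season-average crop coefficient = 0.7809.


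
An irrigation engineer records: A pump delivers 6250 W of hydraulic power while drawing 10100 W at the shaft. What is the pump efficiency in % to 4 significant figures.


Approach: apply the efficiency ratio, eta = (P_out/P_in)*100.
eta = (6250 / 10100) * 100 = 61.88 %
Therefore the pump efficiency = 61.88 %.


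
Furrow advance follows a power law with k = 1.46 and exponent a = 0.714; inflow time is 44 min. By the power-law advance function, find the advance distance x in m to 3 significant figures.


Approach: apply the power-law advance function, x = k*t^a.
x = 1.46 * 44^0.714 = 21.8 m
Therefore the advance distance x = 21.8 m.


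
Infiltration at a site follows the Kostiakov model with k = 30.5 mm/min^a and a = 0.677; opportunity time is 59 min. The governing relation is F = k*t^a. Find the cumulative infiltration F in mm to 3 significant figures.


F = 30.5 * 59^0.677 = 482 mm
Therefore the cumulative infiltration F = 482 mm.


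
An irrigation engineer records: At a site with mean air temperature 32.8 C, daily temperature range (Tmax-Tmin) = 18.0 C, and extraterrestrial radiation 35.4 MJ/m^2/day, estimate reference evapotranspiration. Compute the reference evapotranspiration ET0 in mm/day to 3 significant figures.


Approach: apply the Hargreaves-Samani method, ET0 = 0.0023*(Tmean+17.8)*sqrt(Tmax-Tmin)*0.408*Ra.
ET0 = 0.0023*(32.8+17.8)*sqrt(18.0)*0.408*35.4 = 7.13 mm/day
Therefore the reference evapotranspiration ET0 = 7.13 mm/day.


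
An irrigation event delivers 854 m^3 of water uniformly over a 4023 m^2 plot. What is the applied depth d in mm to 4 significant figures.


Approach: apply depth from volume over area, d = (V/A)*1000.
d = (854 / 4023) * 1000 = 212.3 mm
Therefore the applied depth d = 212.3 mm.


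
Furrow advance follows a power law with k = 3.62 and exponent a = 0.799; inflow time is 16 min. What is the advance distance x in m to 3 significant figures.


Approach: apply the power-law advance function, x = k*t^a.
x = 3.62 * 16^0.799 = 33.2 m
Therefore the advance distance x = 33.2 m.


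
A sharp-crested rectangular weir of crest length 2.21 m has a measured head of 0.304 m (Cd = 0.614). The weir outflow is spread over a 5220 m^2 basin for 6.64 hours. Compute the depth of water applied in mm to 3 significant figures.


Approach: apply the rectangular weir equation with a volume-to-depth conversion, Q = (2/3)*Cd*L*sqrt(2g)*H^1.5; d = Q*t/A * 1000.
Step 1 — weir discharge:
  Q = (2/3)*0.614*2.21*sqrt(2*9.81)*0.304^1.5 = 0.67163 m^3/s
Step 2 — volume: V = 0.67163 * 6.64*3600 = 16055 m^3
Step 3 — depth: d = V/A * 1000 = 16055/5220 * 1000 = 3080 mm
Therefore the depth of water applied = 3080 mm.


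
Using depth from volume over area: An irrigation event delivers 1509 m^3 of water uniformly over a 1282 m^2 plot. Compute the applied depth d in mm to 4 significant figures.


Approach: apply depth from volume over area, d = (V/A)*1000.
d = (1509 / 1282) * 1000 = 1177 mm
Therefore the applied depth d = 1177 mm.


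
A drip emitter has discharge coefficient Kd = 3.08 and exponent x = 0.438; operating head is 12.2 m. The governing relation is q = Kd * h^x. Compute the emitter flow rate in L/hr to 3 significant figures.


q = 3.08 * 12.2^0.438 = 9.21 L/hr
Therefore the emitter flow rate = 9.21 L/hr.


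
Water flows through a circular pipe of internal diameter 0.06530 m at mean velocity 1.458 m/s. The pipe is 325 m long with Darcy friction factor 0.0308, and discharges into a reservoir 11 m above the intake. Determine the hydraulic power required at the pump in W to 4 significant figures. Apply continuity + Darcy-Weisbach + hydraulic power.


Approach: apply continuity + Darcy-Weisbach + hydraulic power, Q = A*v; hf = f*(L/D)*(v^2/(2g)); H = static + hf; P = rho*g*Q*H.
Step 1 — flow rate (continuity, Q = A*v):
  A = pi*(0.06530/2)^2 = 0.00334901 m^2
  Q = 0.00334901 * 1.458 = 0.00488285 m^3/s
Step 2 — friction head loss (Darcy-Weisbach):
  hf = 0.0308 * (325/0.06530) * (1.458^2 / (2*9.81))
  hf = 16.6087 m
Step 3 — total head: H = 11 + 16.6087 = 27.6087 m
Step 4 — hydraulic power (P = rho*g*Q*H):
  P = 1000 * 9.81 * 0.00488285 * 27.6087 = 1322 W
Therefore the hydraulic power required at the pump = 1322 W.


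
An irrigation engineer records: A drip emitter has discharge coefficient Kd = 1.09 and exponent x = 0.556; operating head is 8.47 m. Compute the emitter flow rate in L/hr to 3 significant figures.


Approach: apply the emitter characteristic equation, q = Kd * h^x.
q = 1.09 * 8.47^0.556 = 3.58 L/hr
Therefore the emitter flow rate = 3.58 L/hr.


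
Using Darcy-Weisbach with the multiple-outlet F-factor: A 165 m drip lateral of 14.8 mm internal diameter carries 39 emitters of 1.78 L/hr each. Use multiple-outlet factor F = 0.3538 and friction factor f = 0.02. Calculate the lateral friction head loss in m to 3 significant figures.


Approach: apply Darcy-Weisbach with the multiple-outlet F-factor, Q = n*q/(3600*1000) m^3/s; v = Q/A; hf = F*f*(L/D)*(v^2/(2g)).
Q = 39*1.78/(3600*1000) = 1.9283e-05 m^3/s
A = pi*(14.8e-3/2)^2 = 1.7203e-04 m^2, so v = Q/A = 0.11209 m/s
hf = 0.3538*0.02*(165/0.0148)*(0.11209^2/(2*9.81)) = 0.0505 m
Therefore the lateral friction head loss = 0.0505 m.


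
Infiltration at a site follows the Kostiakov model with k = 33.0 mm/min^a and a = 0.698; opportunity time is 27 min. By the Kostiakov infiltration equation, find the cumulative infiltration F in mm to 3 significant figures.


Approach: apply the Kostiakov infiltration equation, F = k*t^a.
F = 33.0 * 27^0.698 = 329 mm
Therefore the cumulative infiltration F = 329 mm.


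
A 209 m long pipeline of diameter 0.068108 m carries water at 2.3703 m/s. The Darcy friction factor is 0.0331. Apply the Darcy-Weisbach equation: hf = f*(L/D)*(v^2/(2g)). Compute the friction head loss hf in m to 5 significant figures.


hf = 0.0331 * (209/0.068108) * (2.3703^2 / (2*9.81))
hf = 29.086 m
Therefore the friction head loss hf = 29.086 m.


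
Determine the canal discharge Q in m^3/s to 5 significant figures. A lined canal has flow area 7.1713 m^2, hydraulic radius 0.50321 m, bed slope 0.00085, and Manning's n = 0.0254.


Approach: apply Manning's equation, Q = (1/n)*A*R^(2/3)*S^(1/2).
Q = (1/0.0254) * 7.1713 * 0.50321^(2/3) * 0.00085^(1/2) = 5.2076 m^3/s
Therefore the canal discharge Q = 5.2076 m^3/s.


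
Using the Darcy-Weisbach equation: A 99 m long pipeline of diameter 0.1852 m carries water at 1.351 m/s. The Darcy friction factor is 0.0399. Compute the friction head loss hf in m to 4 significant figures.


Approach: apply the Darcy-Weisbach equation, hf = f*(L/D)*(v^2/(2g)).
hf = 0.0399 * (99/0.1852) * (1.351^2 / (2*9.81))
hf = 1.984 m
Therefore the friction head loss hf = 1.984 m.


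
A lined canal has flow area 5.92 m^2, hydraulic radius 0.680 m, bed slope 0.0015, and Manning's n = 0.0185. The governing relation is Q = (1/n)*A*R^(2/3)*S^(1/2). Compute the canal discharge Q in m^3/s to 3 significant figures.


Q = (1/0.0185) * 5.92 * 0.680^(2/3) * 0.0015^(1/2) = 9.58 m^3/s
Therefore the canal discharge Q = 9.58 m^3/s.


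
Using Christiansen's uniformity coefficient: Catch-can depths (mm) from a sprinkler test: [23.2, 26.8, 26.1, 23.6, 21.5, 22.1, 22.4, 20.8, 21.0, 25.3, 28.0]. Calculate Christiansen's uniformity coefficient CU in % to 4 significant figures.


Approach: apply Christiansen's uniformity coefficient, CU = (1 - mean_abs_deviation/mean)*100.
mean = 23.7091 mm
mean |d_i - mean| = 2.06612 mm
CU = (1 - 2.06612/23.7091)*100 = 91.29 %
Therefore Christiansen's uniformity coefficient CU = 91.29 %.


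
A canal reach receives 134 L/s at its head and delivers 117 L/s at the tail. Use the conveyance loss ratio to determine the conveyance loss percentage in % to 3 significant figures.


Approach: apply the conveyance loss ratio, loss% = ((Q_head - Q_tail)/Q_head)*100.
loss = ((134 - 117)/134)*100 = 12.7 %
Therefore the conveyance loss percentage = 12.7 %.


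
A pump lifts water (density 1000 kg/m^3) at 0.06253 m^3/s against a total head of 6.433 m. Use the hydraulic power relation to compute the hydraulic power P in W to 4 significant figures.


Approach: apply the hydraulic power relation, P = rho*g*Q*H.
P = 1000 * 9.81 * 0.06253 * 6.433 = 3946 W
Therefore the hydraulic power P = 3946 W.


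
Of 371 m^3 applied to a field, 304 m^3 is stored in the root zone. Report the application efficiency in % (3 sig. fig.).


Approach: apply the application efficiency ratio, Ea = (stored/applied)*100.
Ea = (304/371)*100 = 81.9 %
Therefore the application efficiency = 81.9 %.


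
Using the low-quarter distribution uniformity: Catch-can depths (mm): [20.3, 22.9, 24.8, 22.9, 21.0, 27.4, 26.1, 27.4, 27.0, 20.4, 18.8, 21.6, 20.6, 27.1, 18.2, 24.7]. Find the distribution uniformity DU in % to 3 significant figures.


Approach: apply the low-quarter distribution uniformity, DU = (mean of lowest quarter of readings / overall mean)*100.
sorted lowest 4 of 16: [18.2, 18.8, 20.3, 20.4] -> mean = 19.425 mm
overall mean = 23.200 mm
DU = (19.425/23.200)*100 = 83.7 %
Therefore the distribution uniformity DU = 83.7 %.


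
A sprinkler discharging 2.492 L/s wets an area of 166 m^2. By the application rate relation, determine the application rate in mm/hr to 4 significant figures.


Approach: apply the application rate relation, rate = (Q/A)*3600.
rate = (2.492 / 166) * 3600 = 54.04 mm/hr
Therefore the application rate = 54.04 mm/hr.


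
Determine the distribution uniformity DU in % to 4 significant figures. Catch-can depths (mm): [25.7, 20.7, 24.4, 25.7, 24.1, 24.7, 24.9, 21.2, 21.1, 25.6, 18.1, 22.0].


Approach: apply the low-quarter distribution uniformity, DU = (mean of lowest quarter of readings / overall mean)*100.
sorted lowest 3 of 12: [18.1, 20.7, 21.1] -> mean = 19.9667 mm
overall mean = 23.1833 mm
DU = (19.9667/23.1833)*100 = 86.13 %
Therefore the distribution uniformity DU = 86.13 %.


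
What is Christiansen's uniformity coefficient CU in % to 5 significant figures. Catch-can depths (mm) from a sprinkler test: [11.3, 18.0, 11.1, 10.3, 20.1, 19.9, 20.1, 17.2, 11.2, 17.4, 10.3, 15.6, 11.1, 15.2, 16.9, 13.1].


Approach: apply Christiansen's uniformity coefficient, CU = (1 - mean_abs_deviation/mean)*100.
mean = 14.92500 mm
mean |d_i - mean| = 3.259375 mm
CU = (1 - 3.259375/14.92500)*100 = 78.162 %
Therefore Christiansen's uniformity coefficient CU = 78.162 %.


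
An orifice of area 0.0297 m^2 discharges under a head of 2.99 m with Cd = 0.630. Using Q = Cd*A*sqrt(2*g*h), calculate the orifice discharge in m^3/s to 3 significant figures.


Q = 0.630 * 0.0297 * sqrt(2*9.81*2.99) = 0.143 m^3/s
Therefore the orifice discharge = 0.143 m^3/s.


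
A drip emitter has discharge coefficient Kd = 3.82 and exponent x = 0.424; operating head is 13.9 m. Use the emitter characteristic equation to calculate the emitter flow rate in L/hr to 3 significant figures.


Approach: apply the emitter characteristic equation, q = Kd * h^x.
q = 3.82 * 13.9^0.424 = 11.7 L/hr
Therefore the emitter flow rate = 11.7 L/hr.


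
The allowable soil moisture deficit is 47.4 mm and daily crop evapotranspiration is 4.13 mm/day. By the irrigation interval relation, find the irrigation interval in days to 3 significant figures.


Approach: apply the irrigation interval relation, interval = SMD / ETc.
interval = 47.4 / 4.13 = 11.5 days
Therefore the irrigation interval = 11.5 days.


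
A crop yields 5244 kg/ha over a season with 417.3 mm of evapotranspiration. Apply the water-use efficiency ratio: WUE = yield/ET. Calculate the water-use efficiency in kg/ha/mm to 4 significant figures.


WUE = 5244 / 417.3 = 12.57 kg/ha/mm
Therefore the water-use efficiency = 12.57 kg/ha/mm.


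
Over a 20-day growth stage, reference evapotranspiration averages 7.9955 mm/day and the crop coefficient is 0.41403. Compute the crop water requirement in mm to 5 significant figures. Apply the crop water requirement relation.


Approach: apply the crop water requirement relation, CWR = ET0 * Kc * days.
CWR = 7.9955 * 0.41403 * 20 = 66.208 mm
Therefore the crop water requirement = 66.208 mm.


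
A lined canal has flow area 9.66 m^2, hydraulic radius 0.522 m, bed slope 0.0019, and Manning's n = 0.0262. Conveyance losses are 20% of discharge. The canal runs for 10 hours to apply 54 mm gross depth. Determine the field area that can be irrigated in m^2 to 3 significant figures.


Approach: apply Manning's equation with a conveyance and depth budget, Q = (1/n)*A*R^(2/3)*S^(1/2); Q_field = Q*(1-loss); Area = Q_field*t/(d/1000).
Step 1 — canal discharge (Manning's equation):
  Q = (1/0.0262) * 9.66 * 0.522^(2/3) * 0.0019^(1/2) = 10.419 m^3/s
Step 2 — delivered flow: Q_field = 10.419*(1 - 20/100) = 8.3353 m^3/s
Step 3 — volume delivered: V = 8.3353 * 10*3600 = 300070 m^3
Step 4 — area served: A = V / (depth/1000) = 300070 / 0.054 = 5560000 m^2
Therefore the field area that can be irrigated = 5560000 m^2.


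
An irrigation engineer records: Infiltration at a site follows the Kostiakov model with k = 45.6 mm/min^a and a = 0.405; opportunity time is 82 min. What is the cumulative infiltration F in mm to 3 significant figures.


Approach: apply the Kostiakov infiltration equation, F = k*t^a.
F = 45.6 * 82^0.405 = 272 mm
Therefore the cumulative infiltration F = 272 mm.


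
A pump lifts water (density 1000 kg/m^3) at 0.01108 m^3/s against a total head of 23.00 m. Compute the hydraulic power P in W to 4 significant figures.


Approach: apply the hydraulic power relation, P = rho*g*Q*H.
P = 1000 * 9.81 * 0.01108 * 23.00 = 2500 W
Therefore the hydraulic power P = 2500 W.


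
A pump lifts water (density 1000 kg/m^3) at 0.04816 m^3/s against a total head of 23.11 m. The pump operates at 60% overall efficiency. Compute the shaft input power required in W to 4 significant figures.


Approach: apply hydraulic power then efficiency conversion, P = rho*g*Q*H; P_in = P/eta.
Step 1 — hydraulic power (P = rho*g*Q*H):
  P = 1000 * 9.81 * 0.04816 * 23.11 = 10918.3 W
Step 2 — input power: P_in = P/eta = 10918.3 / 0.6 = 18200 W
Therefore the shaft input power required = 18200 W.


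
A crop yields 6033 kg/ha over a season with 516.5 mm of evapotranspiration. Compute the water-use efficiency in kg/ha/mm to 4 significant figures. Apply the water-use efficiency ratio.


Approach: apply the water-use efficiency ratio, WUE = yield/ET.
WUE = 6033 / 516.5 = 11.68 kg/ha/mm
Therefore the water-use efficiency = 11.68 kg/ha/mm.


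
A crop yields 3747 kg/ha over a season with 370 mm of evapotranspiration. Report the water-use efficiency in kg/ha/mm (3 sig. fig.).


Approach: apply the water-use efficiency ratio, WUE = yield/ET.
WUE = 3747 / 370 = 10.1 kg/ha/mm
Therefore the water-use efficiency = 10.1 kg/ha/mm.


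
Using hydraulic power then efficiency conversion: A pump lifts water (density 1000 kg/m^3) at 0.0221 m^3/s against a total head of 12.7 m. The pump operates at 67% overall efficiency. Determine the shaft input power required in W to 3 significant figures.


Approach: apply hydraulic power then efficiency conversion, P = rho*g*Q*H; P_in = P/eta.
Step 1 — hydraulic power (P = rho*g*Q*H):
  P = 1000 * 9.81 * 0.0221 * 12.7 = 2753.4 W
Step 2 — input power: P_in = P/eta = 2753.4 / 0.67 = 4110 W
Therefore the shaft input power required = 4110 W.


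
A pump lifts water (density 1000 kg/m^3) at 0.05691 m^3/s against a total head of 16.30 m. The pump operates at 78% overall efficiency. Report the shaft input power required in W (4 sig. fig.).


Approach: apply hydraulic power then efficiency conversion, P = rho*g*Q*H; P_in = P/eta.
Step 1 — hydraulic power (P = rho*g*Q*H):
  P = 1000 * 9.81 * 0.05691 * 16.30 = 9100.08 W
Step 2 — input power: P_in = P/eta = 9100.08 / 0.78 = 11670 W
Therefore the shaft input power required = 11670 W.


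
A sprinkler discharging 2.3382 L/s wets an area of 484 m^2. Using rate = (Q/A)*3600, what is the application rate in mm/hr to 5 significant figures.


rate = (2.3382 / 484) * 3600 = 17.392 mm/hr
Therefore the application rate = 17.392 mm/hr.


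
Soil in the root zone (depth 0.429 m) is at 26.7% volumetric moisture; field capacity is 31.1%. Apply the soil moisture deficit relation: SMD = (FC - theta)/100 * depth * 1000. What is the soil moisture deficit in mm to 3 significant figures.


SMD = (31.1 - 26.7)/100 * 0.429 * 1000 = 18.9 mm
Therefore the soil moisture deficit = 18.9 mm.


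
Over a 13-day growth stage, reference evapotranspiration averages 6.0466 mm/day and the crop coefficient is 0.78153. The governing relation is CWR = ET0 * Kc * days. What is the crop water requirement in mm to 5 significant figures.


CWR = 6.0466 * 0.78153 * 13 = 61.433 mm
Therefore the crop water requirement = 61.433 mm.


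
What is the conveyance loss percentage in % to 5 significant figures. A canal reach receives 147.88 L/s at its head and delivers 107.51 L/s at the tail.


Approach: apply the conveyance loss ratio, loss% = ((Q_head - Q_tail)/Q_head)*100.
loss = ((147.88 - 107.51)/147.88)*100 = 27.299 %
Therefore the conveyance loss percentage = 27.299 %.


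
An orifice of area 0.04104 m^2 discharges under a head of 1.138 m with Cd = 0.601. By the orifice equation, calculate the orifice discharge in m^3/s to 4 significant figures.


Approach: apply the orifice equation, Q = Cd*A*sqrt(2*g*h).
Q = 0.601 * 0.04104 * sqrt(2*9.81*1.138) = 0.1165 m^3/s
Therefore the orifice discharge = 0.1165 m^3/s.


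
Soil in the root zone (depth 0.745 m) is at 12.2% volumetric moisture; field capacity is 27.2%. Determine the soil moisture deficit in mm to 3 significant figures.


Approach: apply the soil moisture deficit relation, SMD = (FC - theta)/100 * depth * 1000.
SMD = (27.2 - 12.2)/100 * 0.745 * 1000 = 112 mm
Therefore the soil moisture deficit = 112 mm.


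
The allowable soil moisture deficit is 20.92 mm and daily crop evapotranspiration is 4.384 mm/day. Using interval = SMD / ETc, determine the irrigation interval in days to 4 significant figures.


interval = 20.92 / 4.384 = 4.772 days
Therefore the irrigation interval = 4.772 days.


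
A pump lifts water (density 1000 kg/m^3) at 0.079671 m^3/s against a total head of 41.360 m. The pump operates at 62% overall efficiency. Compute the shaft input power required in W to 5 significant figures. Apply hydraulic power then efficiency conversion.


Approach: apply hydraulic power then efficiency conversion, P = rho*g*Q*H; P_in = P/eta.
Step 1 — hydraulic power (P = rho*g*Q*H):
  P = 1000 * 9.81 * 0.079671 * 41.360 = 32325.84 W
Step 2 — input power: P_in = P/eta = 32325.84 / 0.62 = 52138 W
Therefore the shaft input power required = 52138 W.


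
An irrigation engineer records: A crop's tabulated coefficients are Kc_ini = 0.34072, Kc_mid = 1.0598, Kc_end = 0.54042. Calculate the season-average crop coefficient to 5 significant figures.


Approach: apply a simple seasonal average, Kc_avg = (Kc_ini + Kc_mid + Kc_end)/3.
Kc_avg = (0.34072 + 1.0598 + 0.54042)/3 = 0.64698
Therefore the season-average crop coefficient = 0.64698.


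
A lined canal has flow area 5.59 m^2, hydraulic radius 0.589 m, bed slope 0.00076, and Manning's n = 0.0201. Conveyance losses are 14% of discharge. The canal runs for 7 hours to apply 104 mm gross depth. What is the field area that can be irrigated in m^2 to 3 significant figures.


Approach: apply Manning's equation with a conveyance and depth budget, Q = (1/n)*A*R^(2/3)*S^(1/2); Q_field = Q*(1-loss); Area = Q_field*t/(d/1000).
Step 1 — canal discharge (Manning's equation):
  Q = (1/0.0201) * 5.59 * 0.589^(2/3) * 0.00076^(1/2) = 5.3872 m^3/s
Step 2 — delivered flow: Q_field = 5.3872*(1 - 14/100) = 4.6330 m^3/s
Step 3 — volume delivered: V = 4.6330 * 7*3600 = 116750 m^3
Step 4 — area served: A = V / (depth/1000) = 116750 / 0.104 = 1120000 m^2
Therefore the field area that can be irrigated = 1120000 m^2.


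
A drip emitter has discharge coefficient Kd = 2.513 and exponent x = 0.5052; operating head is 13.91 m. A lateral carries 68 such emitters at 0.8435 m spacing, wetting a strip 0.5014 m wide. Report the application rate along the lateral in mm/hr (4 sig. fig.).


Approach: apply the emitter equation with a lateral mass balance, q = Kd*h^x; Q = n*q; rate = Q/(n*spacing*width).
Step 1 — single emitter flow (q = Kd*h^x):
  q = 2.513 * 13.91^0.5052 = 9.50170 L/hr
Step 2 — total lateral flow: Q = 68 * 9.50170 = 646.116 L/hr
Step 3 — wetted area: A = 68 * 0.8435 * 0.5014 = 28.7593 m^2
Step 4 — application rate: Q/A = 646.116/28.7593 = 22.47 mm/hr
Therefore the application rate along the lateral = 22.47 mm/hr.


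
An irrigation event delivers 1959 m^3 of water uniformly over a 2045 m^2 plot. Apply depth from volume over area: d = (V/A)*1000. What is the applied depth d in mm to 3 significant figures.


d = (1959 / 2045) * 1000 = 958 mm
Therefore the applied depth d = 958 mm.


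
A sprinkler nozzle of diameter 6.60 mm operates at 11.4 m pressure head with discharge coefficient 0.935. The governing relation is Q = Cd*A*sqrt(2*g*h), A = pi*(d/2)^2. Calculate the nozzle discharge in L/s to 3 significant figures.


A = pi*(6.60e-3/2)^2 = 3.4212e-05 m^2
Q = 0.935 * 3.4212e-05 * sqrt(2*9.81*11.4) * 1000 = 0.478 L/s
Therefore the nozzle discharge = 0.478 L/s.


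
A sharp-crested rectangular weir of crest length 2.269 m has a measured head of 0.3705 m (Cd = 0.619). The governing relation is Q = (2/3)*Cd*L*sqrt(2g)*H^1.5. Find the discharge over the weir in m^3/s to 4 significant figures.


Q = (2/3)*0.619*2.269*sqrt(2*9.81)*0.3705^1.5 = 0.9353 m^3/s
Therefore the discharge over the weir = 0.9353 m^3/s.


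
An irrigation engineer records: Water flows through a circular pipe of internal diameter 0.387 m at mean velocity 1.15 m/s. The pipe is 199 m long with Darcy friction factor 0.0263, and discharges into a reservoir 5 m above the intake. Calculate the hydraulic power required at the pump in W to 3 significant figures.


Approach: apply continuity + Darcy-Weisbach + hydraulic power, Q = A*v; hf = f*(L/D)*(v^2/(2g)); H = static + hf; P = rho*g*Q*H.
Step 1 — flow rate (continuity, Q = A*v):
  A = pi*(0.387/2)^2 = 0.11763 m^2
  Q = 0.11763 * 1.15 = 0.13527 m^3/s
Step 2 — friction head loss (Darcy-Weisbach):
  hf = 0.0263 * (199/0.387) * (1.15^2 / (2*9.81))
  hf = 0.91158 m
Step 3 — total head: H = 5 + 0.91158 = 5.9116 m
Step 4 — hydraulic power (P = rho*g*Q*H):
  P = 1000 * 9.81 * 0.13527 * 5.9116 = 7840 W
Therefore the hydraulic power required at the pump = 7840 W.


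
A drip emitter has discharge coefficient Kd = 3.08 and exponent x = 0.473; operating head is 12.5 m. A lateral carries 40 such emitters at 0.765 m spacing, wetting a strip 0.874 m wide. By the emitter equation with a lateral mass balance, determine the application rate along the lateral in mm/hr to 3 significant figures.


Approach: apply the emitter equation with a lateral mass balance, q = Kd*h^x; Q = n*q; rate = Q/(n*spacing*width).
Step 1 — single emitter flow (q = Kd*h^x):
  q = 3.08 * 12.5^0.473 = 10.172 L/hr
Step 2 — total lateral flow: Q = 40 * 10.172 = 406.86 L/hr
Step 3 — wetted area: A = 40 * 0.765 * 0.874 = 26.744 m^2
Step 4 — application rate: Q/A = 406.86/26.744 = 15.2 mm/hr
Therefore the application rate along the lateral = 15.2 mm/hr.


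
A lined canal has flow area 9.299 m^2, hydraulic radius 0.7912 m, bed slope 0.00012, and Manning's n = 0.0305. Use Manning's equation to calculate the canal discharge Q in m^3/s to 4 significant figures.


Approach: apply Manning's equation, Q = (1/n)*A*R^(2/3)*S^(1/2).
Q = (1/0.0305) * 9.299 * 0.7912^(2/3) * 0.00012^(1/2) = 2.857 m^3/s
Therefore the canal discharge Q = 2.857 m^3/s.


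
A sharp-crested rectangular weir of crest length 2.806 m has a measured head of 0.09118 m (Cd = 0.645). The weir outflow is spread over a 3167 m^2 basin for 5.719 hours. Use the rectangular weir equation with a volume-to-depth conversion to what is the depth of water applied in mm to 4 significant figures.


Approach: apply the rectangular weir equation with a volume-to-depth conversion, Q = (2/3)*Cd*L*sqrt(2g)*H^1.5; d = Q*t/A * 1000.
Step 1 — weir discharge:
  Q = (2/3)*0.645*2.806*sqrt(2*9.81)*0.09118^1.5 = 0.147148 m^3/s
Step 2 — volume: V = 0.147148 * 5.719*3600 = 3029.55 m^3
Step 3 — depth: d = V/A * 1000 = 3029.55/3167 * 1000 = 956.6 mm
Therefore the depth of water applied = 956.6 mm.


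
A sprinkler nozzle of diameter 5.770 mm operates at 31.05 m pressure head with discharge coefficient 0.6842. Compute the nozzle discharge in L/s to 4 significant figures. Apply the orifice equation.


Approach: apply the orifice equation, Q = Cd*A*sqrt(2*g*h), A = pi*(d/2)^2.
A = pi*(5.770e-3/2)^2 = 2.61482e-05 m^2
Q = 0.6842 * 2.61482e-05 * sqrt(2*9.81*31.05) * 1000 = 0.4416 L/s
Therefore the nozzle discharge = 0.4416 L/s.


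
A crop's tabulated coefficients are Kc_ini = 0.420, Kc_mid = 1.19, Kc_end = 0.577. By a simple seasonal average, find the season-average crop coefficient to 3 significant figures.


Approach: apply a simple seasonal average, Kc_avg = (Kc_ini + Kc_mid + Kc_end)/3.
Kc_avg = (0.420 + 1.19 + 0.577)/3 = 0.729
Therefore the season-average crop coefficient = 0.729.


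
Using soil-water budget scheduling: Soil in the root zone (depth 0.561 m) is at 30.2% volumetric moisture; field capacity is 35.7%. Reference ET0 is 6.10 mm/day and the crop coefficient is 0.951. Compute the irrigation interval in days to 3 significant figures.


Approach: apply soil-water budget scheduling, SMD = (FC-theta)/100*depth*1000; ETc = ET0*Kc; interval = SMD/ETc.
Step 1 — soil moisture deficit:
  SMD = (35.7 - 30.2)/100 * 0.561 * 1000 = 30.855 mm
Step 2 — daily crop ET (ETc = ET0*Kc):
  ETc = 6.10 * 0.951 = 5.8011 mm/day
Step 3 — irrigation interval (SMD/ETc):
  interval = 30.855 / 5.8011 = 5.32 days
Therefore the irrigation interval = 5.32 days.


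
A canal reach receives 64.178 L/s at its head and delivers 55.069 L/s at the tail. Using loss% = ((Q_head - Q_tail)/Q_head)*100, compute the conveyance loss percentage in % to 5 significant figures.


loss = ((64.178 - 55.069)/64.178)*100 = 14.193 %
Therefore the conveyance loss percentage = 14.193 %.


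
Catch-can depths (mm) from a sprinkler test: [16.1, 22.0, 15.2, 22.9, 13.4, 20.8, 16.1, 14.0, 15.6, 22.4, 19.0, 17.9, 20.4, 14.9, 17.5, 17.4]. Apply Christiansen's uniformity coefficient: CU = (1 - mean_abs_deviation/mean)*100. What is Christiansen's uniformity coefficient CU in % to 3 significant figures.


mean = 17.850 mm
mean |d_i - mean| = 2.5562 mm
CU = (1 - 2.5562/17.850)*100 = 85.7 %
Therefore Christiansen's uniformity coefficient CU = 85.7 %.


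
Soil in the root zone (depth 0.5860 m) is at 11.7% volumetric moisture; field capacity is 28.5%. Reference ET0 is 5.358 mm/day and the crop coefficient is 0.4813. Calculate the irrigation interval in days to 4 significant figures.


Approach: apply soil-water budget scheduling, SMD = (FC-theta)/100*depth*1000; ETc = ET0*Kc; interval = SMD/ETc.
Step 1 — soil moisture deficit:
  SMD = (28.5 - 11.7)/100 * 0.5860 * 1000 = 98.4480 mm
Step 2 — daily crop ET (ETc = ET0*Kc):
  ETc = 5.358 * 0.4813 = 2.57881 mm/day
Step 3 — irrigation interval (SMD/ETc):
  interval = 98.4480 / 2.57881 = 38.18 days
Therefore the irrigation interval = 38.18 days.
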